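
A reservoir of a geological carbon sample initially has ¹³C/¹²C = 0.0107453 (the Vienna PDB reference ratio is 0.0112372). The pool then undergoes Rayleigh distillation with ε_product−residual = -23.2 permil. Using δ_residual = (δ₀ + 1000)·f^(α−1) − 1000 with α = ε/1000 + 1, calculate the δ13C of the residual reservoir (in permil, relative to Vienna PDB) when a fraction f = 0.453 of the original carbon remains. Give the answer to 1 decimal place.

-26.0 permil

δ₀ = (0.0107453/0.0112372 − 1)×1000 = (0.956226 − 1)×1000 = -43.774 permil
α − 1 = ε/1000 = -0.0232
f^(α−1) = 0.453^(-0.0232) = 1.018541
δ_res = (-43.774 + 1000) × 1.018541 − 1000 = 973.955 − 1000 = -26.04 permil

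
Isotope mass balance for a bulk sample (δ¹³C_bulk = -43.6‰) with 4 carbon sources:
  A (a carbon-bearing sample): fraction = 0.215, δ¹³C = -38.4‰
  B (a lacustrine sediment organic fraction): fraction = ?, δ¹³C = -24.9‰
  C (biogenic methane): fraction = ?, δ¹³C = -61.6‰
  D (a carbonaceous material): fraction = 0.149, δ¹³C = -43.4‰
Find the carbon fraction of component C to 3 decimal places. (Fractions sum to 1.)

0.355

Let f_C and f_B be the unknown fractions; fractions sum to 1 so f_C + f_B = 0.636.
Mass balance: Σ fᵢ·δᵢ = δ_bulk ⇒ f_C·(-61.6) + f_B·(-24.9) = -43.6 − (-14.723) = -28.877
Substitute f_B = 0.636 − f_C:
f_C·(-61.6 − -24.9) = -28.877 − 0.636×(-24.9) = -13.041
f_C = -13.041 / -36.7 = 0.3553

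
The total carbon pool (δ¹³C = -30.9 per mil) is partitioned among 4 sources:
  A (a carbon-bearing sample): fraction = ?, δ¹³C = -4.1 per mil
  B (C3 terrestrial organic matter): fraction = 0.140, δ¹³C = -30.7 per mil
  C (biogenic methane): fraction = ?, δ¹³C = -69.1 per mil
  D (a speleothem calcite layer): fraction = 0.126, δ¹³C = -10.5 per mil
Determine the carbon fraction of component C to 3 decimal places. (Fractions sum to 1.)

0.343

Let f_C and f_A be the unknown fractions; fractions sum to 1 so f_C + f_A = 0.734.
Mass balance: Σ fᵢ·δᵢ = δ_bulk ⇒ f_C·(-69.1) + f_A·(-4.1) = -30.9 − (-5.621) = -25.279
Substitute f_A = 0.734 − f_C:
f_C·(-69.1 − -4.1) = -25.279 − 0.734×(-4.1) = -22.270
f_C = -22.270 / -65.0 = 0.3426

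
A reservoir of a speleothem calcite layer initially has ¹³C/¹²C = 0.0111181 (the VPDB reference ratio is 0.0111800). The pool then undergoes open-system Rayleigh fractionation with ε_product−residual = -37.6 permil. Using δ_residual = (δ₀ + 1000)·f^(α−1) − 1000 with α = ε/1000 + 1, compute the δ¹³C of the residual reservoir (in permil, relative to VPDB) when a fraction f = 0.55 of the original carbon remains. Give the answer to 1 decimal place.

17.1 permil

δ₀ = (0.0111181/0.0111800 − 1)×1000 = (0.994463 − 1)×1000 = -5.537 permil
α − 1 = ε/1000 = -0.0376
f^(α−1) = 0.55^(-0.0376) = 1.022733
δ_res = (-5.537 + 1000) × 1.022733 − 1000 = 1017.071 − 1000 = 17.07 permil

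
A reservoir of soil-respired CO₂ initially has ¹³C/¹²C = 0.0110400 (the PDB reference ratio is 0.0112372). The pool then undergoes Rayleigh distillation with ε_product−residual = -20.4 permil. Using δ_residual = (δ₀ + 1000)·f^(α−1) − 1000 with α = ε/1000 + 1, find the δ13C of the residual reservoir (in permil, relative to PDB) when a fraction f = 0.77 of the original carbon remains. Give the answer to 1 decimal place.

-12.3 permil

δ₀ = (0.0110400/0.0112372 − 1)×1000 = (0.982451 − 1)×1000 = -17.549 permil
α − 1 = ε/1000 = -0.0204
f^(α−1) = 0.77^(-0.0204) = 1.005346
δ_res = (-17.549 + 1000) × 1.005346 − 1000 = 987.703 − 1000 = -12.30 permil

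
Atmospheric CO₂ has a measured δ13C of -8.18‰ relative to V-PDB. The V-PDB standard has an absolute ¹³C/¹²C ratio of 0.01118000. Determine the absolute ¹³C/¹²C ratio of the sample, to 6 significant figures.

0.0110885

R_sample = R_standard × (δ13C/1000 + 1)
R_sample = 0.01118000 × (-8.18/1000 + 1) = 0.01118000 × 0.991820
R_sample = 0.0110885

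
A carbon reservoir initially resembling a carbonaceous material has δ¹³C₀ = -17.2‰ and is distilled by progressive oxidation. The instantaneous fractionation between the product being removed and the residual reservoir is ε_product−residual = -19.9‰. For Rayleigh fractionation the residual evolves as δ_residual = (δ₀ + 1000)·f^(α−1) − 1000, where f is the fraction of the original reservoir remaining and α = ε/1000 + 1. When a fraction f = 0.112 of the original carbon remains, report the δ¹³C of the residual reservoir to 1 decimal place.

Rayleigh residual: δ_res = (δ₀ + 1000)·f^(α−1) − 1000
α = ε/1000 + 1 = 0.98010, so α − 1 = -0.01990
f^(α−1) = 0.112^(-0.01990) = 1.044529
δ_res = (-17.2 + 1000) × 1.044529 − 1000 = 1026.563 − 1000 = 26.56‰

26.6‰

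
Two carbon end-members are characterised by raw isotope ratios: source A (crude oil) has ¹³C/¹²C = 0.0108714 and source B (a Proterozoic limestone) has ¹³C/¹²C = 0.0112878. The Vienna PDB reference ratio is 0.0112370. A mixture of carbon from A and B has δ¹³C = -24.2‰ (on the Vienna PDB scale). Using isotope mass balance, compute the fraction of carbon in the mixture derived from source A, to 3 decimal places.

δ_A = (0.0108714/0.0112370 − 1)×1000 = (0.967465 − 1)×1000 = -32.535‰
δ_B = (0.0112878/0.0112370 − 1)×1000 = (1.004521 − 1)×1000 = 4.521‰
f_A = (δ_mix − δ_B)/(δ_A − δ_B) = (-24.2 − (4.521))/(-32.535 − (4.521))
f_A = -28.721 / -37.056 = 0.7751

0.775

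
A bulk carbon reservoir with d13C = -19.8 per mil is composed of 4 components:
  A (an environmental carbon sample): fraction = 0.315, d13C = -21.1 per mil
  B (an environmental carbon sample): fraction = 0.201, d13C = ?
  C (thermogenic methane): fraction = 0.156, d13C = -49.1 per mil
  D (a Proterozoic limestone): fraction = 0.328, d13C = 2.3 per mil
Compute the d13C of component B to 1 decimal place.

Isotope mass balance: δ_bulk = Σ fᵢ·δᵢ.
-19.8 = 0.315×(-21.1) + 0.201×δ_B + 0.156×(-49.1) + 0.328×(2.3)
0.201·δ_B = -19.8 − (-13.552) = -6.248
δ_B = -6.248 / 0.201 = -31.09 per mil

-31.1 per mil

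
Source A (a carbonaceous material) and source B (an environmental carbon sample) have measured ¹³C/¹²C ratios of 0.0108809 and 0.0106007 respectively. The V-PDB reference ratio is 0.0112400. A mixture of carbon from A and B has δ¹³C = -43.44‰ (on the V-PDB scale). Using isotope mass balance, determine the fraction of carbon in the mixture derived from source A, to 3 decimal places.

δ_A = (0.0108809/0.0112400 − 1)×1000 = (0.968052 − 1)×1000 = -31.948‰
δ_B = (0.0106007/0.0112400 − 1)×1000 = (0.943123 − 1)×1000 = -56.877‰
f_A = (δ_mix − δ_B)/(δ_A − δ_B) = (-43.44 − (-56.877))/(-31.948 − (-56.877))
f_A = 13.437 / 24.929 = 0.5390

0.539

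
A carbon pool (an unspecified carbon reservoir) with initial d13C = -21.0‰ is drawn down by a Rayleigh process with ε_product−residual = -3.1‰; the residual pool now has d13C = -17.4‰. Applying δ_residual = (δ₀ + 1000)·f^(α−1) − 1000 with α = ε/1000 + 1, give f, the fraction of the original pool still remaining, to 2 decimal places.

0.31

α − 1 = ε/1000 = -0.0031
(δ_res + 1000)/(δ₀ + 1000) = (-17.4 + 1000)/(-21.0 + 1000) = 982.6/979.0 = 1.003677
f = 1.003677^(1/-0.0031) = exp(ln(1.003677)/-0.0031) = exp(0.00367/-0.0031)
f = exp(-1.1840) = 0.3060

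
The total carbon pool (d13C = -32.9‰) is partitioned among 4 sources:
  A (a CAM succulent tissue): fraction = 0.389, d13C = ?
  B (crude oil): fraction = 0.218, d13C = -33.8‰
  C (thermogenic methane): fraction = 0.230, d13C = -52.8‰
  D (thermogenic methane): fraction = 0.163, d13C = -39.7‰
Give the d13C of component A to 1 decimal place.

Isotope mass balance: δ_bulk = Σ fᵢ·δᵢ.
-32.9 = 0.389×δ_A + 0.218×(-33.8) + 0.230×(-52.8) + 0.163×(-39.7)
0.389·δ_A = -32.9 − (-25.983) = -6.916
δ_A = -6.916 / 0.389 = -17.78‰

-17.8‰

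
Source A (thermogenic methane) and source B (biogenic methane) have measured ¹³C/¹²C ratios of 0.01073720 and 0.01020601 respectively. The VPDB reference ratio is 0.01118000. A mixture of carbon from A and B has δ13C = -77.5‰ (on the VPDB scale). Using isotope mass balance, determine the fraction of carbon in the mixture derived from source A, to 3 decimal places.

0.202

δ_A = (0.01073720/0.01118000 − 1)×1000 = (0.960394 − 1)×1000 = -39.606‰
δ_B = (0.01020601/0.01118000 − 1)×1000 = (0.912881 − 1)×1000 = -87.119‰
f_A = (δ_mix − δ_B)/(δ_A − δ_B) = (-77.5 − (-87.119))/(-39.606 − (-87.119))
f_A = 9.619 / 47.513 = 0.2025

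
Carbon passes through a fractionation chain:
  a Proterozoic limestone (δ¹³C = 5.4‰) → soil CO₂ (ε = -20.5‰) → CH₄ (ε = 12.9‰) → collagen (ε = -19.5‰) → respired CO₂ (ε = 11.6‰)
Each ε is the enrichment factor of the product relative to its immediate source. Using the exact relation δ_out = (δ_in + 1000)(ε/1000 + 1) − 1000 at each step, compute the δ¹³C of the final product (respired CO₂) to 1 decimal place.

step 1: δ = (5.40 + 1000)·(-20.5/1000 + 1) − 1000 = -15.21‰
step 2: δ = (-15.21 + 1000)·(12.9/1000 + 1) − 1000 = -2.51‰
step 3: δ = (-2.51 + 1000)·(-19.5/1000 + 1) − 1000 = -21.96‰
step 4: δ = (-21.96 + 1000)·(11.6/1000 + 1) − 1000 = -10.61‰

-10.6‰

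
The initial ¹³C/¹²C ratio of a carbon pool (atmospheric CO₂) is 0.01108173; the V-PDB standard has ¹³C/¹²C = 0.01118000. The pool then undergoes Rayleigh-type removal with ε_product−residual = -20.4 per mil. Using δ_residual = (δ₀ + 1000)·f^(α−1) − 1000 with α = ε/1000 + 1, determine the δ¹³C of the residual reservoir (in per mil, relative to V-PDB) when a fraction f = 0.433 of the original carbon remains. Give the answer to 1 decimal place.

δ₀ = (0.01108173/0.01118000 − 1)×1000 = (0.991210 − 1)×1000 = -8.790 per mil
α − 1 = ε/1000 = -0.0204
f^(α−1) = 0.433^(-0.0204) = 1.017222
δ_res = (-8.790 + 1000) × 1.017222 − 1000 = 1008.281 − 1000 = 8.28 per mil

8.3 per mil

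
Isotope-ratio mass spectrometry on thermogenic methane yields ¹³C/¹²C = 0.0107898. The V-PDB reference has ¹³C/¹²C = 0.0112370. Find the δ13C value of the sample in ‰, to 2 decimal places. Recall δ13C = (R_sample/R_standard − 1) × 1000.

-39.80‰

δ13C = (R_sample / R_standard − 1) × 1000
R_sample / R_standard = 0.0107898 / 0.0112370 = 0.960203
δ13C = (0.960203 − 1) × 1000 = -39.797‰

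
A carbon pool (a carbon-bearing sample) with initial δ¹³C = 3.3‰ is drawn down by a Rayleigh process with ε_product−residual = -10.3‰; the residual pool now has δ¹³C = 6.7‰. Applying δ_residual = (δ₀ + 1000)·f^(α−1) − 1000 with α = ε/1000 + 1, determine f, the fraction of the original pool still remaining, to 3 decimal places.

α − 1 = ε/1000 = -0.0103
(δ_res + 1000)/(δ₀ + 1000) = (6.7 + 1000)/(3.3 + 1000) = 1006.7/1003.3 = 1.003389
f = 1.003389^(1/-0.0103) = exp(ln(1.003389)/-0.0103) = exp(0.00338/-0.0103)
f = exp(-0.3285) = 0.7200

0.720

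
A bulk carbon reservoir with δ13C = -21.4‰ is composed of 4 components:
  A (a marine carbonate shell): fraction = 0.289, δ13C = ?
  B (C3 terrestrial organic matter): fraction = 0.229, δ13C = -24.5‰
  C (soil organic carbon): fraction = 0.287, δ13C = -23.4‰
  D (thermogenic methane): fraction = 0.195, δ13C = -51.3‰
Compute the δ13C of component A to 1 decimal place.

3.2‰

Isotope mass balance: δ_bulk = Σ fᵢ·δᵢ.
-21.4 = 0.289×δ_A + 0.229×(-24.5) + 0.287×(-23.4) + 0.195×(-51.3)
0.289·δ_A = -21.4 − (-22.330) = 0.930
δ_A = 0.930 / 0.289 = 3.22‰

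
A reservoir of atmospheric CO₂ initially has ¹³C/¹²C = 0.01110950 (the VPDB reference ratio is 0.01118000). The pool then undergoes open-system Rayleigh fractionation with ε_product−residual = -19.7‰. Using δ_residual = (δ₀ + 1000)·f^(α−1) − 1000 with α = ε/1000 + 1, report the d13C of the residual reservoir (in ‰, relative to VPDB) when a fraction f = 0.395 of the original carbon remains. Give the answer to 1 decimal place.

δ₀ = (0.01110950/0.01118000 − 1)×1000 = (0.993694 − 1)×1000 = -6.306‰
α − 1 = ε/1000 = -0.0197
f^(α−1) = 0.395^(-0.0197) = 1.018467
δ_res = (-6.306 + 1000) × 1.018467 − 1000 = 1012.045 − 1000 = 12.04‰

12.0‰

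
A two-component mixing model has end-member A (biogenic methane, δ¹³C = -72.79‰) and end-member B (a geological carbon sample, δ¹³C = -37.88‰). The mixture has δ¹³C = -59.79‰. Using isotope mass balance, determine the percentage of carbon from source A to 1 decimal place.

δ_mix = f_A·δ_A + (1 − f_A)·δ_B  ⇒  f_A = (δ_mix − δ_B)/(δ_A − δ_B)
f_A = (-59.79 − (-37.88)) / (-72.79 − (-37.88))
f_A = -21.91 / -34.91 = 0.6276

62.8%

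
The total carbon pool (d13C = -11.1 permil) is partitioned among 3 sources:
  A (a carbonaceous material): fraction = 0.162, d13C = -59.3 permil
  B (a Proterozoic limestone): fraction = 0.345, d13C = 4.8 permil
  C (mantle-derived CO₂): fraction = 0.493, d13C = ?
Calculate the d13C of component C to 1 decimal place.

Isotope mass balance: δ_bulk = Σ fᵢ·δᵢ.
-11.1 = 0.162×(-59.3) + 0.345×(4.8) + 0.493×δ_C
0.493·δ_C = -11.1 − (-7.951) = -3.149
δ_C = -3.149 / 0.493 = -6.39 permil

-6.4 permil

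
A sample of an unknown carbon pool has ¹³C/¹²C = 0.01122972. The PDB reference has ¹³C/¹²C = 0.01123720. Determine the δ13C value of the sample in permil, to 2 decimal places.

-0.67 permil

δ13C = (R_sample / R_standard − 1) × 1000
R_sample / R_standard = 0.01122972 / 0.01123720 = 0.999334
δ13C = (0.999334 − 1) × 1000 = -0.666 permil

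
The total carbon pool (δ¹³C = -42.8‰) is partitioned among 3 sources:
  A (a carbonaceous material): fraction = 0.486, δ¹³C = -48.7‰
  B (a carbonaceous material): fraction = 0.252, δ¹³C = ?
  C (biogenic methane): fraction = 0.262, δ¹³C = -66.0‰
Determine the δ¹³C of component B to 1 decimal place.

Isotope mass balance: δ_bulk = Σ fᵢ·δᵢ.
-42.8 = 0.486×(-48.7) + 0.252×δ_B + 0.262×(-66.0)
0.252·δ_B = -42.8 − (-40.960) = -1.840
δ_B = -1.840 / 0.252 = -7.30‰

-7.3‰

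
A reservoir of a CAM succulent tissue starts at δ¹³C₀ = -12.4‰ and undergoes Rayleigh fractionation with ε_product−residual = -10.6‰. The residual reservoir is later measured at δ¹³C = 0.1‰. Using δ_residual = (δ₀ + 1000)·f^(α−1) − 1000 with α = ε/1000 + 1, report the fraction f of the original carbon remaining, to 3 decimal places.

0.305

α − 1 = ε/1000 = -0.0106
(δ_res + 1000)/(δ₀ + 1000) = (0.1 + 1000)/(-12.4 + 1000) = 1000.1/987.6 = 1.012657
f = 1.012657^(1/-0.0106) = exp(ln(1.012657)/-0.0106) = exp(0.01258/-0.0106)
f = exp(-1.1866) = 0.3053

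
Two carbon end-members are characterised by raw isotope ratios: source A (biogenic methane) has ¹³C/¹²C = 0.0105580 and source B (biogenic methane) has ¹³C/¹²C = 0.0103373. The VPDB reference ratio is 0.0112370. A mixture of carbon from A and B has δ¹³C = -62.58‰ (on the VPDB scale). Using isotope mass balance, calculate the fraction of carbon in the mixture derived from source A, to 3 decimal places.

0.890

δ_A = (0.0105580/0.0112370 − 1)×1000 = (0.939575 − 1)×1000 = -60.425‰
δ_B = (0.0103373/0.0112370 − 1)×1000 = (0.919934 − 1)×1000 = -80.066‰
f_A = (δ_mix − δ_B)/(δ_A − δ_B) = (-62.58 − (-80.066))/(-60.425 − (-80.066))
f_A = 17.486 / 19.640 = 0.8903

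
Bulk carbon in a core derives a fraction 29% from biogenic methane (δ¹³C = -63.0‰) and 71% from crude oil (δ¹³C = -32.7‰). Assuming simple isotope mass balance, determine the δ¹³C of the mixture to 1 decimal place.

-41.5‰

δ_mix = f_A·δ_A + f_B·δ_B
δ_mix = 0.29 × (-63.0) + 0.71 × (-32.7)
δ_mix = -18.27 + -23.22 = -41.49‰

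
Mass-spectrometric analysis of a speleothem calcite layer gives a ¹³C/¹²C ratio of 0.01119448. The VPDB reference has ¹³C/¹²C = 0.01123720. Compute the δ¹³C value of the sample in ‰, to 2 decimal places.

δ¹³C = (R_sample / R_standard − 1) × 1000
R_sample / R_standard = 0.01119448 / 0.01123720 = 0.996198
δ¹³C = (0.996198 − 1) × 1000 = -3.802‰

-3.80‰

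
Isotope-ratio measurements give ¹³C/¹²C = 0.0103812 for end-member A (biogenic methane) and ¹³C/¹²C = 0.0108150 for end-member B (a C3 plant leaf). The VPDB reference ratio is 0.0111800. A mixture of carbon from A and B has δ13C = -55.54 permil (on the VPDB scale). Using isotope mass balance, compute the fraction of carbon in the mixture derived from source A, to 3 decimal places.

0.590

δ_A = (0.0103812/0.0111800 − 1)×1000 = (0.928551 − 1)×1000 = -71.449 permil
δ_B = (0.0108150/0.0111800 − 1)×1000 = (0.967352 − 1)×1000 = -32.648 permil
f_A = (δ_mix − δ_B)/(δ_A − δ_B) = (-55.54 − (-32.648))/(-71.449 − (-32.648))
f_A = -22.892 / -38.801 = 0.5900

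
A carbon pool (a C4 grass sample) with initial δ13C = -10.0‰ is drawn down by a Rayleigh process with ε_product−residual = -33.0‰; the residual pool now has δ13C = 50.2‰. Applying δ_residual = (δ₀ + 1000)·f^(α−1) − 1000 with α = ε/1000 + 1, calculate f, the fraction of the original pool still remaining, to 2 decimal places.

α − 1 = ε/1000 = -0.0330
(δ_res + 1000)/(δ₀ + 1000) = (50.2 + 1000)/(-10.0 + 1000) = 1050.2/990.0 = 1.060808
f = 1.060808^(1/-0.0330) = exp(ln(1.060808)/-0.0330) = exp(0.05903/-0.0330)
f = exp(-1.7888) = 0.1672

0.17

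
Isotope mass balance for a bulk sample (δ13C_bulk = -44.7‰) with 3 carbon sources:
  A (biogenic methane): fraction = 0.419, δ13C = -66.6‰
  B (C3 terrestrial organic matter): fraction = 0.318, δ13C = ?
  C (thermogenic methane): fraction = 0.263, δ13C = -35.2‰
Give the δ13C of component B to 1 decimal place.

Isotope mass balance: δ_bulk = Σ fᵢ·δᵢ.
-44.7 = 0.419×(-66.6) + 0.318×δ_B + 0.263×(-35.2)
0.318·δ_B = -44.7 − (-37.163) = -7.537
δ_B = -7.537 / 0.318 = -23.70‰

-23.7‰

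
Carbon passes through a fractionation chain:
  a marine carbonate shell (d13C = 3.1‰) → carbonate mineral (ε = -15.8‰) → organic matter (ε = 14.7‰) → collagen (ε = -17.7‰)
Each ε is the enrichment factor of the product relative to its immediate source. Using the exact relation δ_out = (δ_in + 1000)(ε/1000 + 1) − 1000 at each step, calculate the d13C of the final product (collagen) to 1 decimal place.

step 1: δ = (3.10 + 1000)·(-15.8/1000 + 1) − 1000 = -12.75‰
step 2: δ = (-12.75 + 1000)·(14.7/1000 + 1) − 1000 = 1.76‰
step 3: δ = (1.76 + 1000)·(-17.7/1000 + 1) − 1000 = -15.97‰

-16.0‰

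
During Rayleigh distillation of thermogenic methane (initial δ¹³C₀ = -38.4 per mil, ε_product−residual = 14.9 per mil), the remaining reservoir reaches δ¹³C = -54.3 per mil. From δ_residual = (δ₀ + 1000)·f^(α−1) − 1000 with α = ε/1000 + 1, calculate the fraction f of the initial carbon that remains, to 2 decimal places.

α − 1 = ε/1000 = 0.0149
(δ_res + 1000)/(δ₀ + 1000) = (-54.3 + 1000)/(-38.4 + 1000) = 945.7/961.6 = 0.983465
f = 0.983465^(1/0.0149) = exp(ln(0.983465)/0.0149) = exp(-0.01667/0.0149)
f = exp(-1.1190) = 0.3266

0.33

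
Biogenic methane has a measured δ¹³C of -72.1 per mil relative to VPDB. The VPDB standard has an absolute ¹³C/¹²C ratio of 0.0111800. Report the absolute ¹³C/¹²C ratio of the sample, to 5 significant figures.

0.010374

R_sample = R_standard × (δ¹³C/1000 + 1)
R_sample = 0.0111800 × (-72.1/1000 + 1) = 0.0111800 × 0.927900
R_sample = 0.0103739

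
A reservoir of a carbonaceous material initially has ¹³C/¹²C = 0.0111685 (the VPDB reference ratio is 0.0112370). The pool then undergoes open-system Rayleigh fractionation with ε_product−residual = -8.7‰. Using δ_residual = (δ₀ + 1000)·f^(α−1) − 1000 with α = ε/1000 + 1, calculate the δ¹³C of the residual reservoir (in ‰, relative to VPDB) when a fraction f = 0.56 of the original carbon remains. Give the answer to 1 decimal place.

δ₀ = (0.0111685/0.0112370 − 1)×1000 = (0.993904 − 1)×1000 = -6.096‰
α − 1 = ε/1000 = -0.0087
f^(α−1) = 0.56^(-0.0087) = 1.005057
δ_res = (-6.096 + 1000) × 1.005057 − 1000 = 998.930 − 1000 = -1.07‰

-1.1‰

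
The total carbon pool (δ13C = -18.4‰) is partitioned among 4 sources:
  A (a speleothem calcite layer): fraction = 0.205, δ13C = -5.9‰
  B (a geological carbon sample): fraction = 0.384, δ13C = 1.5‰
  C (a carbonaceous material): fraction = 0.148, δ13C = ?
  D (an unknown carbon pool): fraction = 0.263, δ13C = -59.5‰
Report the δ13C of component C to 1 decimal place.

-14.3‰

Isotope mass balance: δ_bulk = Σ fᵢ·δᵢ.
-18.4 = 0.205×(-5.9) + 0.384×(1.5) + 0.148×δ_C + 0.263×(-59.5)
0.148·δ_C = -18.4 − (-16.282) = -2.118
δ_C = -2.118 / 0.148 = -14.31‰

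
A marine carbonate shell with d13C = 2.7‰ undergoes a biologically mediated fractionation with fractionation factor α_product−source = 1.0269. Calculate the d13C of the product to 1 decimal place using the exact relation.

29.7‰

δ_product = (δ_source + 1000)·α − 1000
δ_product = (2.7 + 1000) × 1.0269 − 1000
δ_product = 1029.673 − 1000 = 29.67‰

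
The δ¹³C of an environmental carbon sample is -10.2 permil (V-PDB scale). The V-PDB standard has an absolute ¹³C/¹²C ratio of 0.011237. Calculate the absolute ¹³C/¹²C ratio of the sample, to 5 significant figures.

0.011122

R_sample = R_standard × (δ¹³C/1000 + 1)
R_sample = 0.011237 × (-10.2/1000 + 1) = 0.011237 × 0.989800
R_sample = 0.0111224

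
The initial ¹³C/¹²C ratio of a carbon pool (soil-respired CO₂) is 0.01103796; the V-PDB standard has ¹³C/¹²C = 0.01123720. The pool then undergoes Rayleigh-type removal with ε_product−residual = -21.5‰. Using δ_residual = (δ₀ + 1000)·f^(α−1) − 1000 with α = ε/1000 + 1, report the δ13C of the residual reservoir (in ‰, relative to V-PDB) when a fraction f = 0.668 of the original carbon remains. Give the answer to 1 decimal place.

-9.2‰

δ₀ = (0.01103796/0.01123720 − 1)×1000 = (0.982270 − 1)×1000 = -17.730‰
α − 1 = ε/1000 = -0.0215
f^(α−1) = 0.668^(-0.0215) = 1.008712
δ_res = (-17.730 + 1000) × 1.008712 − 1000 = 990.827 − 1000 = -9.17‰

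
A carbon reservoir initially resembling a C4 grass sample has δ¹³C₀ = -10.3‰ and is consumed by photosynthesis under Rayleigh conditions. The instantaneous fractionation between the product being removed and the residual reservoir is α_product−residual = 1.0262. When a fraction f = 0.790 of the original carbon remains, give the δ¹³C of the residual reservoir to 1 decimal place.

Rayleigh residual: δ_res = (δ₀ + 1000)·f^(α−1) − 1000
α − 1 = 0.02620
f^(α−1) = 0.790^(0.02620) = 0.993843
δ_res = (-10.3 + 1000) × 0.993843 − 1000 = 983.607 − 1000 = -16.39‰

-16.4‰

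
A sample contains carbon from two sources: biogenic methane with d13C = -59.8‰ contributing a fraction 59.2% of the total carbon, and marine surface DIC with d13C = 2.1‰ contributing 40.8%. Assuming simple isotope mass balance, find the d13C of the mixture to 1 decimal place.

δ_mix = f_A·δ_A + f_B·δ_B
δ_mix = 0.592 × (-59.8) + 0.408 × (2.1)
δ_mix = -35.40 + 0.86 = -34.54‰

-34.5‰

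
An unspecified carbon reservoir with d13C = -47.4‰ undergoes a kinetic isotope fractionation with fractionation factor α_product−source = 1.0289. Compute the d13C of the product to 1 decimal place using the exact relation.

δ_product = (δ_source + 1000)·α − 1000
δ_product = (-47.4 + 1000) × 1.0289 − 1000
δ_product = 980.130 − 1000 = -19.87‰

-19.9‰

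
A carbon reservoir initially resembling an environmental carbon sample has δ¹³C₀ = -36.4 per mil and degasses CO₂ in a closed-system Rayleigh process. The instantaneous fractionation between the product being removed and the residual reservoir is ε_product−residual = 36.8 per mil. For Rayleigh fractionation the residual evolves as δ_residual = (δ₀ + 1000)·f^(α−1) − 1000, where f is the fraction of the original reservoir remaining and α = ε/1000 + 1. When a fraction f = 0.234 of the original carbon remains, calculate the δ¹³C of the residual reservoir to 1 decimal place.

Rayleigh residual: δ_res = (δ₀ + 1000)·f^(α−1) − 1000
α = ε/1000 + 1 = 1.03680, so α − 1 = 0.03680
f^(α−1) = 0.234^(0.03680) = 0.947954
δ_res = (-36.4 + 1000) × 0.947954 − 1000 = 913.448 − 1000 = -86.55 per mil

-86.6 per mil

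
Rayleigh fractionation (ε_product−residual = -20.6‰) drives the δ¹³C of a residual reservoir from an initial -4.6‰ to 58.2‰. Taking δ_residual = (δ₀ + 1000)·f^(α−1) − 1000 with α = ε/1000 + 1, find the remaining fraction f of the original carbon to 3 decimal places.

0.051

α − 1 = ε/1000 = -0.0206
(δ_res + 1000)/(δ₀ + 1000) = (58.2 + 1000)/(-4.6 + 1000) = 1058.2/995.4 = 1.063090
f = 1.063090^(1/-0.0206) = exp(ln(1.063090)/-0.0206) = exp(0.06118/-0.0206)
f = exp(-2.9699) = 0.0513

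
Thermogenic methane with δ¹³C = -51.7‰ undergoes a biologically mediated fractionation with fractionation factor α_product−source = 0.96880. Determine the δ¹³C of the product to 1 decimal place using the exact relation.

δ_product = (δ_source + 1000)·α − 1000
δ_product = (-51.7 + 1000) × 0.96880 − 1000
δ_product = 918.713 − 1000 = -81.29‰

-81.3‰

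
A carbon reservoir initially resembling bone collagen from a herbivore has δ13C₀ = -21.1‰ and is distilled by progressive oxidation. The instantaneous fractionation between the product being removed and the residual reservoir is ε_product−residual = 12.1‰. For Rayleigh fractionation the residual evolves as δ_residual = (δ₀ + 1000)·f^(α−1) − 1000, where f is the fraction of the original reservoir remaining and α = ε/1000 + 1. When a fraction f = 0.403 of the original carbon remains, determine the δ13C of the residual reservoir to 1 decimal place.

Rayleigh residual: δ_res = (δ₀ + 1000)·f^(α−1) − 1000
α = ε/1000 + 1 = 1.01210, so α − 1 = 0.01210
f^(α−1) = 0.403^(0.01210) = 0.989064
δ_res = (-21.1 + 1000) × 0.989064 − 1000 = 968.194 − 1000 = -31.81‰

-31.8‰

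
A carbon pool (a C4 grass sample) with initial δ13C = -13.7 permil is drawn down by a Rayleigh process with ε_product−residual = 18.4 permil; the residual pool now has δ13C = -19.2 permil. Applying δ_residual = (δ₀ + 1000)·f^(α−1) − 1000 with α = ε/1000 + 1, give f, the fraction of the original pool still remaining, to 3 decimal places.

0.738

α − 1 = ε/1000 = 0.0184
(δ_res + 1000)/(δ₀ + 1000) = (-19.2 + 1000)/(-13.7 + 1000) = 980.8/986.3 = 0.994424
f = 0.994424^(1/0.0184) = exp(ln(0.994424)/0.0184) = exp(-0.00559/0.0184)
f = exp(-0.3039) = 0.7379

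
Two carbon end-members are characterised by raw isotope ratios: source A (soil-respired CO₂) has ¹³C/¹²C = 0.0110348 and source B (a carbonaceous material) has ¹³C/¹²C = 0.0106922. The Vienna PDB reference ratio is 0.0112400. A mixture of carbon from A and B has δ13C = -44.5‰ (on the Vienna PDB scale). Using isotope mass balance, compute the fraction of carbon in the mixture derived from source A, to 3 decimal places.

δ_A = (0.0110348/0.0112400 − 1)×1000 = (0.981744 − 1)×1000 = -18.256‰
δ_B = (0.0106922/0.0112400 − 1)×1000 = (0.951263 − 1)×1000 = -48.737‰
f_A = (δ_mix − δ_B)/(δ_A − δ_B) = (-44.5 − (-48.737))/(-18.256 − (-48.737))
f_A = 4.237 / 30.480 = 0.1390

0.139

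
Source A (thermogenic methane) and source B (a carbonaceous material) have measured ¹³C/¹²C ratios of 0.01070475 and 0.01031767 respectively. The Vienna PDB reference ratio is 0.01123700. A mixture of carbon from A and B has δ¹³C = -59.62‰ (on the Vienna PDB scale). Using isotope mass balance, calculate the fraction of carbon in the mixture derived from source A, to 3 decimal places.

0.644

δ_A = (0.01070475/0.01123700 − 1)×1000 = (0.952634 − 1)×1000 = -47.366‰
δ_B = (0.01031767/0.01123700 − 1)×1000 = (0.918187 − 1)×1000 = -81.813‰
f_A = (δ_mix − δ_B)/(δ_A − δ_B) = (-59.62 − (-81.813))/(-47.366 − (-81.813))
f_A = 22.193 / 34.447 = 0.6443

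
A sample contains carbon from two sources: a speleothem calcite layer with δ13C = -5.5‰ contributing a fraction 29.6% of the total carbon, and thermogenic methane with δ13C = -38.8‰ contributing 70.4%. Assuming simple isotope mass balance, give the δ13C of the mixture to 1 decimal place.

-28.9‰

δ_mix = f_A·δ_A + f_B·δ_B
δ_mix = 0.296 × (-5.5) + 0.704 × (-38.8)
δ_mix = -1.63 + -27.32 = -28.94‰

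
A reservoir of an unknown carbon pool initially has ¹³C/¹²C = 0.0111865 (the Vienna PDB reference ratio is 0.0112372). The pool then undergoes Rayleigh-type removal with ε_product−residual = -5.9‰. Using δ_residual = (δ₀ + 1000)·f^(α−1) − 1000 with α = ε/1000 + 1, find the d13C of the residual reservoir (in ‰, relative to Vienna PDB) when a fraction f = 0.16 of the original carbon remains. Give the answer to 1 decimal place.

6.3‰

δ₀ = (0.0111865/0.0112372 − 1)×1000 = (0.995488 − 1)×1000 = -4.512‰
α − 1 = ε/1000 = -0.0059
f^(α−1) = 0.16^(-0.0059) = 1.010871
δ_res = (-4.512 + 1000) × 1.010871 − 1000 = 1006.310 − 1000 = 6.31‰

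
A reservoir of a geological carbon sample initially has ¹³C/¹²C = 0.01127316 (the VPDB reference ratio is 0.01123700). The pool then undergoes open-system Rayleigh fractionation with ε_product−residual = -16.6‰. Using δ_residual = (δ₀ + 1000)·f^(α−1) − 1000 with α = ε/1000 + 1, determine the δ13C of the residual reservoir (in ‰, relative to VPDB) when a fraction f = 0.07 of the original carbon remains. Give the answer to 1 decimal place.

δ₀ = (0.01127316/0.01123700 − 1)×1000 = (1.003218 − 1)×1000 = 3.218‰
α − 1 = ε/1000 = -0.0166
f^(α−1) = 0.07^(-0.0166) = 1.045133
δ_res = (3.218 + 1000) × 1.045133 − 1000 = 1048.496 − 1000 = 48.50‰

48.5‰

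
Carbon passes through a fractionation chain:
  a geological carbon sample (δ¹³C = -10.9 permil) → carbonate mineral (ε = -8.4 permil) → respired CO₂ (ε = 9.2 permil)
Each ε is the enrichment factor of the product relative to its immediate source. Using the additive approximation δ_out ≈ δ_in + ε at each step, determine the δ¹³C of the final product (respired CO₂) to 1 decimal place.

step 1: δ ≈ -10.9 + (-8.4) = -19.3 permil
step 2: δ ≈ -19.3 + (9.2) = -10.1 permil

-10.1 permil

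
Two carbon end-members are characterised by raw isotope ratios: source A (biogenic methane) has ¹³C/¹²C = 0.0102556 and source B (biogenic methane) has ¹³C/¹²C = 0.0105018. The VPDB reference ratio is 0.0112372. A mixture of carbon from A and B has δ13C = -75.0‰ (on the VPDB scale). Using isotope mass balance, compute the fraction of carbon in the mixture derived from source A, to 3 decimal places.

δ_A = (0.0102556/0.0112372 − 1)×1000 = (0.912647 − 1)×1000 = -87.353‰
δ_B = (0.0105018/0.0112372 − 1)×1000 = (0.934557 − 1)×1000 = -65.443‰
f_A = (δ_mix − δ_B)/(δ_A − δ_B) = (-75.0 − (-65.443))/(-87.353 − (-65.443))
f_A = -9.557 / -21.909 = 0.4362

0.436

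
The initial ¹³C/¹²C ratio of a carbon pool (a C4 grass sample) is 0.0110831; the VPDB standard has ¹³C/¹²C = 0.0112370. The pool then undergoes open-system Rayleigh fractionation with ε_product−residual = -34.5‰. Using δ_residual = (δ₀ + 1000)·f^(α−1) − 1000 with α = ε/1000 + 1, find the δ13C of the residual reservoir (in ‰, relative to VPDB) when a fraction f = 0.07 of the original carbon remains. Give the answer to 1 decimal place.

δ₀ = (0.0110831/0.0112370 − 1)×1000 = (0.986304 − 1)×1000 = -13.696‰
α − 1 = ε/1000 = -0.0345
f^(α−1) = 0.07^(-0.0345) = 1.096085
δ_res = (-13.696 + 1000) × 1.096085 − 1000 = 1081.073 − 1000 = 81.07‰

81.1‰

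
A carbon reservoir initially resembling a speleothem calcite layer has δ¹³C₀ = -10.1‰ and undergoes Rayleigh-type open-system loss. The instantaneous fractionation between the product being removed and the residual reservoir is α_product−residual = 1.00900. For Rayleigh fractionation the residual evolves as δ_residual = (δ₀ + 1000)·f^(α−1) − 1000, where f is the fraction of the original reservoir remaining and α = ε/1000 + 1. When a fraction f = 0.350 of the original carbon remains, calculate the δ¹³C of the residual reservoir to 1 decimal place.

Rayleigh residual: δ_res = (δ₀ + 1000)·f^(α−1) − 1000
α − 1 = 0.00900
f^(α−1) = 0.350^(0.00900) = 0.990596
δ_res = (-10.1 + 1000) × 0.990596 − 1000 = 980.591 − 1000 = -19.41‰

-19.4‰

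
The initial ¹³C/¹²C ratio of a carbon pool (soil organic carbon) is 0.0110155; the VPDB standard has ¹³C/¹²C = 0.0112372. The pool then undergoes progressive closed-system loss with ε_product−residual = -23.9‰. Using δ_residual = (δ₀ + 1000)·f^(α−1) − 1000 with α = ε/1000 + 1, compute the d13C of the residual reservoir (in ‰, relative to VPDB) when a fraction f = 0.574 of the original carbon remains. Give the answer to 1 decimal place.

-6.6‰

δ₀ = (0.0110155/0.0112372 − 1)×1000 = (0.980271 − 1)×1000 = -19.729‰
α − 1 = ε/1000 = -0.0239
f^(α−1) = 0.574^(-0.0239) = 1.013356
δ_res = (-19.729 + 1000) × 1.013356 − 1000 = 993.363 − 1000 = -6.64‰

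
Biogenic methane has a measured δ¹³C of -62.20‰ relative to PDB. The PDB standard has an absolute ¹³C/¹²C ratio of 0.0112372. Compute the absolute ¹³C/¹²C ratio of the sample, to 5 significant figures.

0.010538

R_sample = R_standard × (δ¹³C/1000 + 1)
R_sample = 0.0112372 × (-62.20/1000 + 1) = 0.0112372 × 0.937800
R_sample = 0.0105382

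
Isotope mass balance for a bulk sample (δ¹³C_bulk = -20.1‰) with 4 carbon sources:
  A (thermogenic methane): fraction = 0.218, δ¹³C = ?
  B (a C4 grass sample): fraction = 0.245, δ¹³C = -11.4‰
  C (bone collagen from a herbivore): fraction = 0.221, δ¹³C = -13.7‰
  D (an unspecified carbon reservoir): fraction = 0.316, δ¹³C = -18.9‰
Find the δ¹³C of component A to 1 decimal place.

-38.1‰

Isotope mass balance: δ_bulk = Σ fᵢ·δᵢ.
-20.1 = 0.218×δ_A + 0.245×(-11.4) + 0.221×(-13.7) + 0.316×(-18.9)
0.218·δ_A = -20.1 − (-11.793) = -8.307
δ_A = -8.307 / 0.218 = -38.11‰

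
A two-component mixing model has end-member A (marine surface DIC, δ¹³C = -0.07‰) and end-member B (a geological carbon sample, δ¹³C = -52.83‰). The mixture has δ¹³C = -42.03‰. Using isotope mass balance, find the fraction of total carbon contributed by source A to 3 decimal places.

0.205

δ_mix = f_A·δ_A + (1 − f_A)·δ_B  ⇒  f_A = (δ_mix − δ_B)/(δ_A − δ_B)
f_A = (-42.03 − (-52.83)) / (-0.07 − (-52.83))
f_A = 10.80 / 52.76 = 0.2047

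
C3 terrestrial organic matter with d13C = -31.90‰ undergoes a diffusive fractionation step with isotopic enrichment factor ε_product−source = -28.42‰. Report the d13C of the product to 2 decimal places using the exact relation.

-59.41‰

To first order, δ_product ≈ δ_source + ε = -60.32‰.
Exactly, δ_product = (δ_source + 1000)·(ε/1000 + 1) − 1000.
δ_product = (-31.90 + 1000) × (-28.42/1000 + 1) − 1000
δ_product = -59.413‰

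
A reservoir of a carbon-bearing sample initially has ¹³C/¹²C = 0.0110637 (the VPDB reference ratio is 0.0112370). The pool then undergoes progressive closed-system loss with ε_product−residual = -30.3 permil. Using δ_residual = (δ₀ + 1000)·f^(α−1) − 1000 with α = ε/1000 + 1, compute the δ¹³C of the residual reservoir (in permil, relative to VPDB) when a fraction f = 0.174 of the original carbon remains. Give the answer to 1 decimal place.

δ₀ = (0.0110637/0.0112370 − 1)×1000 = (0.984578 − 1)×1000 = -15.422 permil
α − 1 = ε/1000 = -0.0303
f^(α−1) = 0.174^(-0.0303) = 1.054414
δ_res = (-15.422 + 1000) × 1.054414 − 1000 = 1038.153 − 1000 = 38.15 permil

38.2 permil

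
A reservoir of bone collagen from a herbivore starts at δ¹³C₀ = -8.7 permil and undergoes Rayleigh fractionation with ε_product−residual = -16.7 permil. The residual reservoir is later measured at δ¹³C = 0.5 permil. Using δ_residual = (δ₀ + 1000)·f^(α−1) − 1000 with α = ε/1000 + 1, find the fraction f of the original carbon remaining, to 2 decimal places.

0.58

α − 1 = ε/1000 = -0.0167
(δ_res + 1000)/(δ₀ + 1000) = (0.5 + 1000)/(-8.7 + 1000) = 1000.5/991.3 = 1.009281
f = 1.009281^(1/-0.0167) = exp(ln(1.009281)/-0.0167) = exp(0.00924/-0.0167)
f = exp(-0.5532) = 0.5751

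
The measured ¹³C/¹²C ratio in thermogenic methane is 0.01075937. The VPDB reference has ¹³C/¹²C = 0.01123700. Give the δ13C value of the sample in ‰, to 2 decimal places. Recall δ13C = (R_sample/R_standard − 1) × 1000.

-42.51‰

δ13C = (R_sample / R_standard − 1) × 1000
R_sample / R_standard = 0.01075937 / 0.01123700 = 0.957495
δ13C = (0.957495 − 1) × 1000 = -42.505‰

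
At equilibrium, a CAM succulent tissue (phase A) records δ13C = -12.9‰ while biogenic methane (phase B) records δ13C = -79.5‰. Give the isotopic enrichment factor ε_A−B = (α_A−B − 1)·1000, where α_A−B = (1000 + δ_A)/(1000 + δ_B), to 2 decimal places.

72.35‰

α_A−B = (1000 + -12.9) / (1000 + -79.5) = 987.1 / 920.5 = 1.072352
ε_A−B = (1.072352 − 1) × 1000 = 72.352‰
(The approximation ε ≈ δ_A − δ_B would give 66.6‰.)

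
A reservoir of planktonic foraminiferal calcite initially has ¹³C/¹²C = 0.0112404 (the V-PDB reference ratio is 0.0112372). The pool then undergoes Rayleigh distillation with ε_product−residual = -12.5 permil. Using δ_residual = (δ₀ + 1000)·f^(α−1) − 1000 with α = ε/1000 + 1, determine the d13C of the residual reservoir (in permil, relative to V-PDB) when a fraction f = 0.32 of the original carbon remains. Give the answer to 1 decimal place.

14.6 permil

δ₀ = (0.0112404/0.0112372 − 1)×1000 = (1.000285 − 1)×1000 = 0.285 permil
α − 1 = ε/1000 = -0.0125
f^(α−1) = 0.32^(-0.0125) = 1.014345
δ_res = (0.285 + 1000) × 1.014345 − 1000 = 1014.634 − 1000 = 14.63 permil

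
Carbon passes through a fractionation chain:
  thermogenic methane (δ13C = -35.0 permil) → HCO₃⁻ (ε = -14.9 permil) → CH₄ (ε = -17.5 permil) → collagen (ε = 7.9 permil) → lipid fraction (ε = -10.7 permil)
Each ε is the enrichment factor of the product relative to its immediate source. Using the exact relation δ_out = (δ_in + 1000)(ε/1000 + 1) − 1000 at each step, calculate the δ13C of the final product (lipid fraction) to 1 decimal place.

step 1: δ = (-35.00 + 1000)·(-14.9/1000 + 1) − 1000 = -49.38 permil
step 2: δ = (-49.38 + 1000)·(-17.5/1000 + 1) − 1000 = -66.01 permil
step 3: δ = (-66.01 + 1000)·(7.9/1000 + 1) − 1000 = -58.64 permil
step 4: δ = (-58.64 + 1000)·(-10.7/1000 + 1) − 1000 = -68.71 permil

-68.7 permil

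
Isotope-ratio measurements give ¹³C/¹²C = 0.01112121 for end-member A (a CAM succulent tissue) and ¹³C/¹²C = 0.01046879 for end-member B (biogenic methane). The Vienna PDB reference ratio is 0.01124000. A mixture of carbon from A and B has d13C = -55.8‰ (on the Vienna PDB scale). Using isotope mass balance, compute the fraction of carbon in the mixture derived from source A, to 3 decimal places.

δ_A = (0.01112121/0.01124000 − 1)×1000 = (0.989431 − 1)×1000 = -10.569‰
δ_B = (0.01046879/0.01124000 − 1)×1000 = (0.931387 − 1)×1000 = -68.613‰
f_A = (δ_mix − δ_B)/(δ_A − δ_B) = (-55.8 − (-68.613))/(-10.569 − (-68.613))
f_A = 12.813 / 58.044 = 0.2207

0.221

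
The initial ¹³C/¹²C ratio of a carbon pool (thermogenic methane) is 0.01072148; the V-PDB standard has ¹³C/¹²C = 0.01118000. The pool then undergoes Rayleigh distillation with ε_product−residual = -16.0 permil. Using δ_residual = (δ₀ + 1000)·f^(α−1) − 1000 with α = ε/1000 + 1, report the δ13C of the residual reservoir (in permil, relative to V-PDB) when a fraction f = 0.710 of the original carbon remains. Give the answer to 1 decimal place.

δ₀ = (0.01072148/0.01118000 − 1)×1000 = (0.958987 − 1)×1000 = -41.013 permil
α − 1 = ε/1000 = -0.0160
f^(α−1) = 0.710^(-0.0160) = 1.005495
δ_res = (-41.013 + 1000) × 1.005495 − 1000 = 964.257 − 1000 = -35.74 permil

-35.7 permil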